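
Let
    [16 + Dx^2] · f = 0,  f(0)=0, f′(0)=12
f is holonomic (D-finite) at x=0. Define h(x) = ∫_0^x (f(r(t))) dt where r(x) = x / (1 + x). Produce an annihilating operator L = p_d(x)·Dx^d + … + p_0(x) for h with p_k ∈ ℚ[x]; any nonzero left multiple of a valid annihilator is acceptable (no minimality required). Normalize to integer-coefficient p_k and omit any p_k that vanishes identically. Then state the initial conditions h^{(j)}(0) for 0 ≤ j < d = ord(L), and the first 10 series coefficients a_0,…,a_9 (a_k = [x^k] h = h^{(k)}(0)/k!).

L = 16·Dx + (2 + 6·x + 6·x^2 + 2·x^3)·Dx^2 + (1 + 4·x + 6·x^2 + 4·x^3 + x^4)·Dx^3  (order 3).
h: a_k = 0, 0, 6, -4, -5, 84/5, -386/15, 180/7, -2461/210, -2516/135, …
ICs: h(0) = 0, h′(0) = 0, h′′(0) = 12.

f: a_k = 0, 12, 0, -32, 0, 128/5, 0, -1024/105, 0, 2048/945, …
Change of var in L_f (x↦r) gives L₀.
Integrate: L := L₀·Dx.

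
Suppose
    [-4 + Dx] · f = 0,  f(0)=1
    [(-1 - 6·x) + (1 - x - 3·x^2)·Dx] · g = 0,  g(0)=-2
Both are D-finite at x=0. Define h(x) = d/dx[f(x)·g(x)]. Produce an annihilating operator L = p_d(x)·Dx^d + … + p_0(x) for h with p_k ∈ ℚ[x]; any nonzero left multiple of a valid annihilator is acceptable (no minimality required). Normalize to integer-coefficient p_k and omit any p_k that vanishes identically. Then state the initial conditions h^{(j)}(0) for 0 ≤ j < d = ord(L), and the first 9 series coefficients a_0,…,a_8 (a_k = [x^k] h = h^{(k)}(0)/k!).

L = (32 + 26·x - 98·x^2 - 48·x^3 + 144·x^4) + (-5 + 3·x + 29·x^2 - 6·x^3 - 36·x^4)·Dx  (order 1).
h: a_k = -10, -64, -250, -2408/3, -7016/3, -19460/3, -784606/45, -2891648/63, -37453978/315, …
ICs: h(0) = -10.

f: a_k = 1, 4, 8, 32/3, 32/3, 128/15, 256/45, 1024/315, 512/315, …
g: a_k = -2, -2, -8, -14, -38, -80, -194, -434, -1016, …
f·g: L₀ = L_f ⊗_s L_g, ord ≤ 1·1.
h=h₀': d/dx-closure on L₀ ⇒ L.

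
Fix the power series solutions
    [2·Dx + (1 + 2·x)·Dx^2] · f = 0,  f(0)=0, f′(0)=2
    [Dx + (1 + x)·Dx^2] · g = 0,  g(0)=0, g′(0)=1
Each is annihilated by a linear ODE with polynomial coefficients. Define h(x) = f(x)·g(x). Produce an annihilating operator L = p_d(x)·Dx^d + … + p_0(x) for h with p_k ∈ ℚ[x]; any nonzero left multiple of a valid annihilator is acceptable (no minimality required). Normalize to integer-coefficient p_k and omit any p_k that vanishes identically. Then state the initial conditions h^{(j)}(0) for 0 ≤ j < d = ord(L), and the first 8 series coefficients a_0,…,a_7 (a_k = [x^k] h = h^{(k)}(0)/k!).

f: a_k = 0, 2, -2, 8/3, -4, 32/5, -32/3, 128/7, …
g: a_k = 0, 1, -1/2, 1/3, -1/4, 1/5, -1/6, 1/7, …
h₀=f·g: eliminate ⇒ L₀, order ≤ 2·2.
L = (20 + 48·x + 32·x^2)·Dx + (66 + 268·x + 360·x^2 + 160·x^3)·Dx^2 + (32 + 180·x + 372·x^2 + 336·x^3 + 112·x^4)·Dx^3 + (3 + 22·x + 63·x^2 + 88·x^3 + 60·x^4 + 16·x^5)·Dx^4  (order 4).
h: a_k = 0, 0, 2, -3, 13/3, -13/2, 917/90, -83/5, …
ICs: h(0) = 0, h′(0) = 0, h′′(0) = 4, h′′′(0) = -18.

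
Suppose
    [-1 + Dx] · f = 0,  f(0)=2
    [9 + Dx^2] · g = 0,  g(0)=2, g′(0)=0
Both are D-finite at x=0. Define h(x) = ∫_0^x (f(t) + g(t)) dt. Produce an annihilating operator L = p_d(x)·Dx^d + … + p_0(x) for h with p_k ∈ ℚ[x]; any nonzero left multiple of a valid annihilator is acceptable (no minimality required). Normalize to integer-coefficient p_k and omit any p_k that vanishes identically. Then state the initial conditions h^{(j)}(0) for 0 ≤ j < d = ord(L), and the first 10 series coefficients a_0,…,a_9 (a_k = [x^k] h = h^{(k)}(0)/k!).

L = -9·Dx + 9·Dx^2 - Dx^3 + Dx^4  (order 4).
h: a_k = 0, 4, 1, -8/3, 1/12, 41/30, 1/360, -13/45, 1/20160, 3281/90720, …
ICs: h(0) = 0, h′(0) = 4, h′′(0) = 2, h′′′(0) = -16.

f: a_k = 2, 2, 1, 1/3, 1/12, 1/60, 1/360, 1/2520, 1/20160, 1/181440, …
g: a_k = 2, 0, -9, 0, 27/4, 0, -81/40, 0, 729/2240, 0, …
L₀ := lclm(L_f,L_g); ord L₀ ≤ 1+2.
h=∫₀ˣh₀: take L = L₀·Dx.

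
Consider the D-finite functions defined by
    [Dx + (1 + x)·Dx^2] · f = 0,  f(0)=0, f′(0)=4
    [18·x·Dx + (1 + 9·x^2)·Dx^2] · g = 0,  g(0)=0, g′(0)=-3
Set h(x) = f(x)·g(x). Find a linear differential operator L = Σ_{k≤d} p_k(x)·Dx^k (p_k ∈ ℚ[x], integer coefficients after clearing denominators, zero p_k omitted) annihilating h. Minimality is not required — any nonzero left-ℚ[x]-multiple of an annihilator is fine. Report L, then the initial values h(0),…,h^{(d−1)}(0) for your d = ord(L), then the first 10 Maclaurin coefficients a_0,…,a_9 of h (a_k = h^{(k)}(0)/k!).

L = (1368 + 2700·x + 37584·x^2 + 95580·x^3 + 87480·x^4 + 37908·x^5 + 26244·x^7)·Dx + (1298 + 9180·x + 54612·x^2 + 194724·x^3 + 324000·x^4 + 271188·x^5 + 102060·x^6 + 78732·x^7 + 91854·x^8)·Dx^2 + (76 + 2848·x + 12096·x^2 + 43992·x^3 + 117288·x^4 + 173016·x^5 + 139968·x^6 + 75816·x^7 + 78732·x^8 + 52488·x^9)·Dx^3 + (37 + 146·x + 901·x^2 + 2808·x^3 + 7362·x^4 + 15228·x^5 + 21546·x^6 + 17496·x^7 + 12393·x^8 + 13122·x^9 + 6561·x^10)·Dx^4  (order 4).
h: a_k = 0, 0, -12, 6, 32, -15, -924/5, 451/5, 5952/5, -40653/70, …
ICs: h(0) = 0, h′(0) = 0, h′′(0) = -24, h′′′(0) = 36.

f: a_k = 0, 4, -2, 4/3, -1, 4/5, -2/3, 4/7, -1/2, 4/9, …
g: a_k = 0, -3, 0, 9, 0, -243/5, 0, 2187/7, 0, -2187, …
Product ⇒ symmetric product L₀, ord ≤ 4.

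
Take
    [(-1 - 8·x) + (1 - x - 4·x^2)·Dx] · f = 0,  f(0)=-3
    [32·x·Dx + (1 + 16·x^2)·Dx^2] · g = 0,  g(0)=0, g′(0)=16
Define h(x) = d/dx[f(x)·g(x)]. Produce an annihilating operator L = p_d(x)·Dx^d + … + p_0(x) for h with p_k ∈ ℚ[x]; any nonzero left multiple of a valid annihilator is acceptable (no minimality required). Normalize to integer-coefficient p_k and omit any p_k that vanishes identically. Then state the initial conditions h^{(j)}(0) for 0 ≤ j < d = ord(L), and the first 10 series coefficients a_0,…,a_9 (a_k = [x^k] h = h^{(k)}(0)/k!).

L = (-16 + 3072·x^2 + 6144·x^3 + 36864·x^4) + (7 + 64·x + 48·x^2 + 256·x^3 + 6144·x^4 + 24576·x^5)·Dx + (-1 - 3·x - 56·x^2 + 16·x^3 - 448·x^4 + 1024·x^5 + 3072·x^6)·Dx^2  (order 2).
h: a_k = -48, -96, 48, -704, -12848, -98208/5, 101744, 403328/35, -91332816/35, -59678560/21, …
ICs: h(0) = -48, h′(0) = -96.

f: a_k = -3, -3, -15, -27, -87, -195, -543, -1323, -3495, -8787, …
g: a_k = 0, 16, 0, -256/3, 0, 4096/5, 0, -65536/7, 0, 1048576/9, …
L₀ := L_f ⊗_s L_g (sym. prod.), ord ≤ 2.
Derive L from L₀ (diff closure).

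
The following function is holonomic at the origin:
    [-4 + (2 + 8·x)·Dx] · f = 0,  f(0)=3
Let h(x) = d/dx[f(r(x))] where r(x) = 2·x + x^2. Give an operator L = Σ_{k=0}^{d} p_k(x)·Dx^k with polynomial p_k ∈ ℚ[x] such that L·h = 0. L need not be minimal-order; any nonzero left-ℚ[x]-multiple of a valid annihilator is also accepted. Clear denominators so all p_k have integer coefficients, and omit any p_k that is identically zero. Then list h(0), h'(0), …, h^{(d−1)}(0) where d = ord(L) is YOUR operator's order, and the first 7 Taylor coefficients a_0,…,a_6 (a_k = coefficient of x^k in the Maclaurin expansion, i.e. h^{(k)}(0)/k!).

f: a_k = 3, 6, -6, 12, -30, 84, -252, …
Change of var in L_f (x↦r) gives L₀.
h=h₀': d/dx-closure on L₀ ⇒ L.
L = -3 + (-1 - 9·x - 12·x^2 - 4·x^3)·Dx  (order 1).
h: a_k = 12, -36, 216, -1368, 9000, -60696, 416304, …
ICs: h(0) = 12.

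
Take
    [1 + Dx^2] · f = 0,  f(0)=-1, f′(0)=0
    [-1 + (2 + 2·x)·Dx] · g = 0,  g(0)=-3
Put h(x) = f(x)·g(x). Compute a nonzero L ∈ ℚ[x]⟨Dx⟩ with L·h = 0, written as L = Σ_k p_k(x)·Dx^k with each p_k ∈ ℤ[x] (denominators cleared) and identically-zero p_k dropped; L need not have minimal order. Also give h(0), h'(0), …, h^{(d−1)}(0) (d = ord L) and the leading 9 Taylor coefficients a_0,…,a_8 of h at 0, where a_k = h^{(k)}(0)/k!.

L = (7 + 8·x + 4·x^2) + (-4 - 4·x)·Dx + (4 + 8·x + 4·x^2)·Dx^2  (order 2).
h: a_k = 3, 3/2, -15/8, -9/16, 25/128, 13/256, -349/15360, 401/30720, -44047/3440640, …
ICs: h(0) = 3, h′(0) = 3/2.

f: a_k = -1, 0, 1/2, 0, -1/24, 0, 1/720, 0, -1/40320, …
g: a_k = -3, -3/2, 3/8, -3/16, 15/128, -21/256, 63/1024, -99/2048, 1287/32768, …
h₀=f·g: eliminate ⇒ L₀, order ≤ 2·1.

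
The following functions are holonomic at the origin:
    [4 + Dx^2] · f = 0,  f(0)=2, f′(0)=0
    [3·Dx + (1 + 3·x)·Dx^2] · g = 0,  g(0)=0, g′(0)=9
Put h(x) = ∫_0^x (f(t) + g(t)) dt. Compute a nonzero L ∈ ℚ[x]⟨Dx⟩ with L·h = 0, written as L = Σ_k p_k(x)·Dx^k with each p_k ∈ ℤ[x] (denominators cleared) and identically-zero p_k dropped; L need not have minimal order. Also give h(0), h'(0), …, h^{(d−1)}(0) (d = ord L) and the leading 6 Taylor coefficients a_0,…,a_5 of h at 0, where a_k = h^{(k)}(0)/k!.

f: a_k = 2, 0, -4, 0, 4/3, 0, …
g: a_k = 0, 9, -27/2, 27, -243/4, 729/5, …
Weyl lclm of L_f,L_g ⇒ L₀ (ord ≤ 4).
Integrate: L := L₀·Dx.
L = (348 + 144·x + 216·x^2)·Dx^2 + (44 + 180·x + 216·x^2 + 216·x^3)·Dx^3 + (87 + 36·x + 54·x^2)·Dx^4 + (11 + 45·x + 54·x^2 + 54·x^3)·Dx^5  (order 5).
h: a_k = 0, 2, 9/2, -35/6, 27/4, -713/60, …
ICs: h(0) = 0, h′(0) = 2, h′′(0) = 9, h′′′(0) = -35, h′′′′(0) = 162.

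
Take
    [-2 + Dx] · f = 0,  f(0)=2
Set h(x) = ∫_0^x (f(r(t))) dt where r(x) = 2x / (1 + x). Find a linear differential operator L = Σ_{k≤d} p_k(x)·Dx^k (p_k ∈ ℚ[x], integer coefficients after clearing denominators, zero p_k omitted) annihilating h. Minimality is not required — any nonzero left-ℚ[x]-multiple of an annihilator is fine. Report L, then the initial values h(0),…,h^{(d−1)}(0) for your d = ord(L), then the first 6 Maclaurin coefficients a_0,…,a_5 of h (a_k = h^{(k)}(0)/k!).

L = -4·Dx + (1 + 2·x + x^2)·Dx^2  (order 2).
h: a_k = 0, 2, 4, 8/3, -2/3, -8/15, …
ICs: h(0) = 0, h′(0) = 2.

f: a_k = 2, 4, 4, 8/3, 4/3, 8/15, …
f∘r: x↦r, Dx↦Dx/r' in L_f ⇒ L₀.
h=∫₀ˣh₀: take L = L₀·Dx.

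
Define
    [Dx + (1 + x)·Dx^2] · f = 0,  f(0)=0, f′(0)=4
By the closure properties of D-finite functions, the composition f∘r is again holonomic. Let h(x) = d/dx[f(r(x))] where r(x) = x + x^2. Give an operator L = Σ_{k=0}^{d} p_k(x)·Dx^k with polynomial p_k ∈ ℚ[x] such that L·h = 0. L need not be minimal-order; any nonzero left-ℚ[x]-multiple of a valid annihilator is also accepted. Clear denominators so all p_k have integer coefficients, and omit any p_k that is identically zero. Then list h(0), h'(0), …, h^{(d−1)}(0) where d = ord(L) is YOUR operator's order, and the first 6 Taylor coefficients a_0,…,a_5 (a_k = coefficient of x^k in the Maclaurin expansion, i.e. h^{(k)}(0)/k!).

f: a_k = 0, 4, -2, 4/3, -1, 4/5, …
h₀=f(r): pull back L_f along r ⇒ L₀.
Differentiate: ansatz ord ≤ ord L₀ ⇒ L.
L = (-1 + 2·x + 2·x^2) + (1 + 3·x + 3·x^2 + 2·x^3)·Dx  (order 1).
h: a_k = 4, 4, -8, 4, 4, -8, …
ICs: h(0) = 4.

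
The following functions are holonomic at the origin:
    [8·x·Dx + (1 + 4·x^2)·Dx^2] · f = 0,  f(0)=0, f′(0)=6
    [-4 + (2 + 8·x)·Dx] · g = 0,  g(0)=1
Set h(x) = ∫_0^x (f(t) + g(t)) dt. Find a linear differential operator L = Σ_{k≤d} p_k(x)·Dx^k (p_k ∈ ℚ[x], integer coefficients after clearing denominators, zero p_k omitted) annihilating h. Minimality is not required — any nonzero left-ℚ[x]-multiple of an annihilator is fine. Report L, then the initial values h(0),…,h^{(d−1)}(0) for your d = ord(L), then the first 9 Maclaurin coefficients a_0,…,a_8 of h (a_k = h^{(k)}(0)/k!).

f: a_k = 0, 6, 0, -8, 0, 96/5, 0, -384/7, 0, …
g: a_k = 1, 2, -2, 4, -10, 28, -84, 264, -858, …
f+g: L₀ = lclm(L_f,L_g), ord ≤ 2+1.
h=∫h₀ ⇒ L = L₀·Dx.
L = (-8 - 80·x + 96·x^2 + 192·x^3)·Dx^2 + (-10 - 32·x - 64·x^2 + 384·x^3 + 672·x^4)·Dx^3 + (-1 + 24·x^2 + 48·x^3 + 112·x^4 + 192·x^5)·Dx^4  (order 4).
h: a_k = 0, 1, 4, -2/3, -1, -2, 118/15, -12, 183/7, …
ICs: h(0) = 0, h′(0) = 1, h′′(0) = 8, h′′′(0) = -4.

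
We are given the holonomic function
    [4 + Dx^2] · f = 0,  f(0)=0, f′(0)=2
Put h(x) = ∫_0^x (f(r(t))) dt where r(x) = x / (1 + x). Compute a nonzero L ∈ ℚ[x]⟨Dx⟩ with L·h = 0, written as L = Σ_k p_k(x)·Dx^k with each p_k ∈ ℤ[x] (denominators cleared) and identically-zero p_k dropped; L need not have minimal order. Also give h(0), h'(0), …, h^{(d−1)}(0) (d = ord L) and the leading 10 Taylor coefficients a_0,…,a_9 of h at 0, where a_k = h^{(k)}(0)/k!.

L = 4·Dx + (2 + 6·x + 6·x^2 + 2·x^3)·Dx^2 + (1 + 4·x + 6·x^2 + 4·x^3 + x^4)·Dx^3  (order 3).
h: a_k = 0, 0, 1, -2/3, 1/6, 2/5, -43/45, 10/7, -2209/1260, 758/405, …
ICs: h(0) = 0, h′(0) = 0, h′′(0) = 2.

f: a_k = 0, 2, 0, -4/3, 0, 4/15, 0, -8/315, 0, 4/2835, …
Change of var in L_f (x↦r) gives L₀.
Integrate: L := L₀·Dx.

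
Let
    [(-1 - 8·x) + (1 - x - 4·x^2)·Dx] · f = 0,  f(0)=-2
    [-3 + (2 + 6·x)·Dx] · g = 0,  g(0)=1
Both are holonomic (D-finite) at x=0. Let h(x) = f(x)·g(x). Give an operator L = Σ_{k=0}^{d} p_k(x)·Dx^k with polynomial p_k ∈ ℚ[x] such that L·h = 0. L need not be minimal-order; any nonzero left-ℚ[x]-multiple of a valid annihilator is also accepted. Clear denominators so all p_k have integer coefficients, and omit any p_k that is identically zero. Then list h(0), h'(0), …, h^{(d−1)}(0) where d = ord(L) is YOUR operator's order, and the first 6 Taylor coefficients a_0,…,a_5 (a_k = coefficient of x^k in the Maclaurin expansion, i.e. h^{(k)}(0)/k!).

f: a_k = -2, -2, -10, -18, -58, -130, …
g: a_k = 1, 3/2, -9/8, 27/16, -405/128, 1701/256, …
L₀ := L_f ⊗_s L_g (sym. prod.), ord ≤ 1.
L = (5 + 19·x + 36·x^2) + (-2 - 4·x + 14·x^2 + 24·x^3)·Dx  (order 1).
h: a_k = -2, -5, -43/4, -273/8, -4531/64, -28235/128, …
ICs: h(0) = -2.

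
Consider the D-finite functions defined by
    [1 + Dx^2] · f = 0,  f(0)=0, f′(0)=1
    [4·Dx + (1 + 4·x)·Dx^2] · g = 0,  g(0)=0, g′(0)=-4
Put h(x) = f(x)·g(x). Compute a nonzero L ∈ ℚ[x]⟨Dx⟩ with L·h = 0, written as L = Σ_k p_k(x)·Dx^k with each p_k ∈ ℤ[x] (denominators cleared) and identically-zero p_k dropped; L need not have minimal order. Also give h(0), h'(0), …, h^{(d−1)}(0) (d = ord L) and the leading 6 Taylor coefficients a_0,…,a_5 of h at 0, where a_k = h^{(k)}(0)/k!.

L = (-147 - 144·x - 224·x^2 + 256·x^3 + 256·x^4) + (-56 - 160·x + 384·x^2 + 512·x^3)·Dx + (-150 - 160·x - 192·x^2 + 512·x^3 + 512·x^4)·Dx^2 + (-56 - 160·x + 384·x^2 + 512·x^3)·Dx^3 + (-3 - 16·x + 32·x^2 + 256·x^3 + 256·x^4)·Dx^4  (order 4).
h: a_k = 0, 0, -4, 8, -62/3, 188/3, …
ICs: h(0) = 0, h′(0) = 0, h′′(0) = -8, h′′′(0) = 48.

f: a_k = 0, 1, 0, -1/6, 0, 1/120, …
g: a_k = 0, -4, 8, -64/3, 64, -1024/5, …
f·g: L₀ = L_f ⊗_s L_g, ord ≤ 2·2.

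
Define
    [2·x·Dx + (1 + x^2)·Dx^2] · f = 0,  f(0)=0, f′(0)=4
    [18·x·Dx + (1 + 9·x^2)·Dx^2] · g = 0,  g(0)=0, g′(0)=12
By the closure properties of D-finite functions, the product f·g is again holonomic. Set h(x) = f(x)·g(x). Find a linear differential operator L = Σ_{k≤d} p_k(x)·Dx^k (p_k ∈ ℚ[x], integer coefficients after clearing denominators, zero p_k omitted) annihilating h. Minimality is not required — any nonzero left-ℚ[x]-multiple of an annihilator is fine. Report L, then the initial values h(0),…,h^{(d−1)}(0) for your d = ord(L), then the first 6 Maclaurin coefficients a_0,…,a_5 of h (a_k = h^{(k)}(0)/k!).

f: a_k = 0, 4, 0, -4/3, 0, 4/5, …
g: a_k = 0, 12, 0, -36, 0, 972/5, …
f·g: L₀ = L_f ⊗_s L_g, ord ≤ 2·2.
L = (-216·x - 3600·x^3 - 5184·x^5 + 6480·x^7 + 17496·x^9)·Dx + (-40 - 1452·x^2 - 6480·x^4 - 4536·x^6 + 22680·x^8 + 26244·x^10)·Dx^2 + (-80·x - 980·x^3 - 2160·x^5 + 2952·x^7 + 12960·x^9 + 8748·x^11)·Dx^3 + (-1 - 20·x^2 - 109·x^4 + 981·x^8 + 1620·x^10 + 729·x^12)·Dx^4  (order 4).
h: a_k = 0, 0, 48, 0, -160, 0, …
ICs: h(0) = 0, h′(0) = 0, h′′(0) = 96, h′′′(0) = 0.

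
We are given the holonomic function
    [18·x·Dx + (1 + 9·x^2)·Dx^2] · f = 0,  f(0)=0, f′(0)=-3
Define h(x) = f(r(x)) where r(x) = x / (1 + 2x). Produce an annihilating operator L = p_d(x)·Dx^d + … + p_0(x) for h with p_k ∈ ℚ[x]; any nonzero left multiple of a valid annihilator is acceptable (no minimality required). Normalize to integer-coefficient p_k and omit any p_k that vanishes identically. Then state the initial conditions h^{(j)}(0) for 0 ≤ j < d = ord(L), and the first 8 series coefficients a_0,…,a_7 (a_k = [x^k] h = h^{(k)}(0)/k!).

L = (4 + 26·x)·Dx + (1 + 4·x + 13·x^2)·Dx^2  (order 2).
h: a_k = 0, -3, 6, -3, -30, 597/5, -138, -4449/7, …
ICs: h(0) = 0, h′(0) = -3.

f: a_k = 0, -3, 0, 9, 0, -243/5, 0, 2187/7, …
Change of var in L_f (x↦r) gives L₀.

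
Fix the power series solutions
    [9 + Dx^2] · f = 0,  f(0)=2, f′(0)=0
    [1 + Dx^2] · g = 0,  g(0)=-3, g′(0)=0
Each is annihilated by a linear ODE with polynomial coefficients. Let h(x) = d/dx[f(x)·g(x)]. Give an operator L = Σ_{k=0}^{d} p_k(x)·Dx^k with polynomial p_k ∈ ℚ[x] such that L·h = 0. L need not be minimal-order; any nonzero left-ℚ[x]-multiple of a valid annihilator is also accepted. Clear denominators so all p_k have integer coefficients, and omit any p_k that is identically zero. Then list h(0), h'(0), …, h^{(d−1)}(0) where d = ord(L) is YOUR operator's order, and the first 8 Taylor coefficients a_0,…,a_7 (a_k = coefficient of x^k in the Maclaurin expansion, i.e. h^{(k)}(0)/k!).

f: a_k = 2, 0, -9, 0, 27/4, 0, -81/40, 0, …
g: a_k = -3, 0, 3/2, 0, -1/8, 0, 1/240, 0, …
h₀=f·g: eliminate ⇒ L₀, order ≤ 2·2.
Differentiate: ansatz ord ≤ ord L₀ ⇒ L.
L = 64 + 20·Dx^2 + Dx^4  (order 4).
h: a_k = 0, 60, 0, -136, 0, 104, 0, -4112/105, …
ICs: h(0) = 0, h′(0) = 60, h′′(0) = 0, h′′′(0) = -816.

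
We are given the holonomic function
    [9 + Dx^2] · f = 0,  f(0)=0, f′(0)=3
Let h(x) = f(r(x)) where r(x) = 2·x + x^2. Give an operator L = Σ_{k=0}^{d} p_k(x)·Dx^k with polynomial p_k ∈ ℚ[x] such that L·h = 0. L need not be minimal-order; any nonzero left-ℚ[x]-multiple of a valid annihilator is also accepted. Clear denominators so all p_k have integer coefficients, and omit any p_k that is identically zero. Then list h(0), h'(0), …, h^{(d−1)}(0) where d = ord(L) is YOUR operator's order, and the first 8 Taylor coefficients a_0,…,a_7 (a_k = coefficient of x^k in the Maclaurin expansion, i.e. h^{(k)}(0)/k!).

L = (36 + 108·x + 108·x^2 + 36·x^3) - Dx + (1 + x)·Dx^2  (order 2).
h: a_k = 0, 6, 3, -36, -54, 189/5, 315/2, 3726/35, …
ICs: h(0) = 0, h′(0) = 6.

f: a_k = 0, 3, 0, -9/2, 0, 81/40, 0, -243/560, …
h₀=f(r): pull back L_f along r ⇒ L₀.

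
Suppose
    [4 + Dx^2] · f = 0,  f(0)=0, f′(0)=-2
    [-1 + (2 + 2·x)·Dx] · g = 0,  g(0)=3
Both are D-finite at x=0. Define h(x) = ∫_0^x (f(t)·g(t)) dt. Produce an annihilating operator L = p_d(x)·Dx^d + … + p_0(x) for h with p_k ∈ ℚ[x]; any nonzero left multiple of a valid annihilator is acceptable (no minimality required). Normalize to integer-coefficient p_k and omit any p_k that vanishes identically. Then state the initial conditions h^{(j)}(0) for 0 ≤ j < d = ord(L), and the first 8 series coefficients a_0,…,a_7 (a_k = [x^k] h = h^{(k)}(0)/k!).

f: a_k = 0, -2, 0, 4/3, 0, -4/15, 0, 8/315, …
g: a_k = 3, 3/2, -3/8, 3/16, -15/128, 21/256, -63/1024, 99/2048, …
h₀=f·g: eliminate ⇒ L₀, order ≤ 2·1.
∫: right-multiply L₀ by Dx.
L = (19 + 32·x + 16·x^2)·Dx + (-4 - 4·x)·Dx^2 + (4 + 8·x + 4·x^2)·Dx^3  (order 3).
h: a_k = 0, 0, -3, -1, 19/16, 13/40, -341/1920, -201/4480, …
ICs: h(0) = 0, h′(0) = 0, h′′(0) = -6.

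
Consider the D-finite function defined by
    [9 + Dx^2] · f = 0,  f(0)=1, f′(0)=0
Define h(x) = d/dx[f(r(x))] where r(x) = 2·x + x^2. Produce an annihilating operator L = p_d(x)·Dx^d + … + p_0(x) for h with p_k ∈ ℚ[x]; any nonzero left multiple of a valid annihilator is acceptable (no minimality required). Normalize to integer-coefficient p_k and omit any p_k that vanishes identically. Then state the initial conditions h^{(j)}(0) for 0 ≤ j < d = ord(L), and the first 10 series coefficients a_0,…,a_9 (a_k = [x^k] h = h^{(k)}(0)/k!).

f: a_k = 1, 0, -9/2, 0, 27/8, 0, -81/80, 0, 729/4480, 0, …
f∘r: x↦r, Dx↦Dx/r' in L_f ⇒ L₀.
h₀' ⇒ L via d/dx closure of L₀.
L = (39 + 144·x + 216·x^2 + 144·x^3 + 36·x^4) + (-3 - 3·x)·Dx + (1 + 2·x + x^2)·Dx^2  (order 2).
h: a_k = 0, -36, -54, 198, 540, 486/5, -5859/5, -55431/35, 1458/35, 149931/70, …
ICs: h(0) = 0, h′(0) = -36.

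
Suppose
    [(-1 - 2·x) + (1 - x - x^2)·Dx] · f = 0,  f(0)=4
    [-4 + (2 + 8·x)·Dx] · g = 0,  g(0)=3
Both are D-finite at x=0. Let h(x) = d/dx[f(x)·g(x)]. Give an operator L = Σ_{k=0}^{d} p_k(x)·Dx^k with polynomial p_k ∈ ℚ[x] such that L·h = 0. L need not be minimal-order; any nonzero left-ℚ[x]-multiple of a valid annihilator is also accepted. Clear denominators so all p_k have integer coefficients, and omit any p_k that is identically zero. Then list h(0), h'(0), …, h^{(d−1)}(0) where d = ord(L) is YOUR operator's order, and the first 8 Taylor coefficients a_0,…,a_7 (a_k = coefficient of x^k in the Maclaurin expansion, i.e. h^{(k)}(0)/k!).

L = (4 + 66·x + 126·x^2 + 80·x^3 + 60·x^4) + (-3 - 13·x - 3·x^2 + 14·x^3 + 46·x^4 + 24·x^5)·Dx  (order 1).
h: a_k = 36, 48, 324, 48, 2280, -3240, 21588, -62016, …
ICs: h(0) = 36.

f: a_k = 4, 4, 8, 12, 20, 32, 52, 84, …
g: a_k = 3, 6, -6, 12, -30, 84, -252, 792, …
f·g: L₀ = L_f ⊗_s L_g, ord ≤ 1·1.
Differentiate: ansatz ord ≤ ord L₀ ⇒ L.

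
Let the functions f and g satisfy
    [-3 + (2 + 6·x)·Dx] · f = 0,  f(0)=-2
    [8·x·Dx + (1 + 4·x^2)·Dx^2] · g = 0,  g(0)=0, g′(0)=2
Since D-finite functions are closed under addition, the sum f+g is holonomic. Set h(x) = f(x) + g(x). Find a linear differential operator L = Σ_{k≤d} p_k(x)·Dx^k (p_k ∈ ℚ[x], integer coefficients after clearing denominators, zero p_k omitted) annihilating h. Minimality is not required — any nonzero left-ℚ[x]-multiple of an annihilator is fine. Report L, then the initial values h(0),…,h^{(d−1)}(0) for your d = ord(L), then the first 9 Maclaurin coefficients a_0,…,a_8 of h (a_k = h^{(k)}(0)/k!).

f: a_k = -2, -3, 9/4, -27/8, 405/64, -1701/128, 15309/512, -72171/1024, 2814669/16384, …
g: a_k = 0, 2, 0, -8/3, 0, 32/5, 0, -128/7, 0, …
Sum ⇒ L₀ = lclm(L_f,L_g) in ℚ(x)⟨Dx⟩.
L = (-48 - 360·x + 576·x^2 + 864·x^3)·Dx + (-59 - 192·x - 120·x^2 + 2304·x^3 + 3024·x^4)·Dx^2 + (-6 + 14·x + 144·x^2 + 272·x^3 + 672·x^4 + 864·x^5)·Dx^3  (order 3).
h: a_k = -2, -1, 9/4, -145/24, 405/64, -4409/640, 15309/512, -636269/7168, 2814669/16384, …
ICs: h(0) = -2, h′(0) = -1, h′′(0) = 9/2.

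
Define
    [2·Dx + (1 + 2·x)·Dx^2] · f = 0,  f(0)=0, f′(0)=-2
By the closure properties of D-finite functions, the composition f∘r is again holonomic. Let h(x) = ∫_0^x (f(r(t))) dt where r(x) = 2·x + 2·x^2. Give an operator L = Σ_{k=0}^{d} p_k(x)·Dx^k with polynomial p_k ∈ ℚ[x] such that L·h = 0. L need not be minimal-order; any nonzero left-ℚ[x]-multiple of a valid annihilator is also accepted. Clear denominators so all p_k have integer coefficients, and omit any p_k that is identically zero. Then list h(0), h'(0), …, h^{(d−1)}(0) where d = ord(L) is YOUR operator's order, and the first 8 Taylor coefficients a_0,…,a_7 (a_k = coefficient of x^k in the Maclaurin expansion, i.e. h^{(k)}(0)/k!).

L = 2·Dx^2 + (1 + 2·x)·Dx^3  (order 3).
h: a_k = 0, 0, -2, 4/3, -4/3, 8/5, -32/15, 64/21, …
ICs: h(0) = 0, h′(0) = 0, h′′(0) = -4.

f: a_k = 0, -2, 2, -8/3, 4, -32/5, 32/3, -128/7, …
h₀=f(r): pull back L_f along r ⇒ L₀.
∫: right-multiply L₀ by Dx.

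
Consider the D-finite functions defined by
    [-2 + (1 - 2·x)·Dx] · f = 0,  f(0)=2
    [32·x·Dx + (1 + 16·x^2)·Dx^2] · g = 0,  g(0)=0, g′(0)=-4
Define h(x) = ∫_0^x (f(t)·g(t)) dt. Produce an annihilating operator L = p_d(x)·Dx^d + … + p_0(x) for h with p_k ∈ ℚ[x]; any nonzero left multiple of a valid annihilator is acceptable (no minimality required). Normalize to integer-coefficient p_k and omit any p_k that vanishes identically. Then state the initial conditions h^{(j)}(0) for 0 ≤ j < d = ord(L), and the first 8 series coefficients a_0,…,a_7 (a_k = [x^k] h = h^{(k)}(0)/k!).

f: a_k = 2, 4, 8, 16, 32, 64, 128, 256, …
g: a_k = 0, -4, 0, 64/3, 0, -1024/5, 0, 16384/7, …
Product ⇒ symmetric product L₀, ord ≤ 2.
Integrate: L := L₀·Dx.
L = 64·x·Dx + (4 - 32·x + 128·x^2)·Dx^2 + (-1 + 2·x - 16·x^2 + 32·x^3)·Dx^3  (order 3).
h: a_k = 0, 0, -4, -16/3, 8/3, 64/15, -2752/45, -11008/105, …
ICs: h(0) = 0, h′(0) = 0, h′′(0) = -8.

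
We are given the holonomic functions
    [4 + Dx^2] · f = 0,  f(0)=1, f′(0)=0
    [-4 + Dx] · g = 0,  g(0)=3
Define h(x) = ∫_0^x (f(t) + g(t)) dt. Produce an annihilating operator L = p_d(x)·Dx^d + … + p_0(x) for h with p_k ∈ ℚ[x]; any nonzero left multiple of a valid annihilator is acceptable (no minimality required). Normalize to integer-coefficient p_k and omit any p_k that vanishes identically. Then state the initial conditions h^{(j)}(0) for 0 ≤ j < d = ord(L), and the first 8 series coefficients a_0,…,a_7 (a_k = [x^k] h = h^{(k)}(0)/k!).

f: a_k = 1, 0, -2, 0, 2/3, 0, -4/45, 0, …
g: a_k = 3, 12, 24, 32, 32, 128/5, 256/15, 1024/105, …
h₀=f+g: left-lcm gives L₀, ord ≤ 3.
∫: right-multiply L₀ by Dx.
L = -16·Dx + 4·Dx^2 - 4·Dx^3 + Dx^4  (order 4).
h: a_k = 0, 4, 6, 22/3, 8, 98/15, 64/15, 764/315, …
ICs: h(0) = 0, h′(0) = 4, h′′(0) = 12, h′′′(0) = 44.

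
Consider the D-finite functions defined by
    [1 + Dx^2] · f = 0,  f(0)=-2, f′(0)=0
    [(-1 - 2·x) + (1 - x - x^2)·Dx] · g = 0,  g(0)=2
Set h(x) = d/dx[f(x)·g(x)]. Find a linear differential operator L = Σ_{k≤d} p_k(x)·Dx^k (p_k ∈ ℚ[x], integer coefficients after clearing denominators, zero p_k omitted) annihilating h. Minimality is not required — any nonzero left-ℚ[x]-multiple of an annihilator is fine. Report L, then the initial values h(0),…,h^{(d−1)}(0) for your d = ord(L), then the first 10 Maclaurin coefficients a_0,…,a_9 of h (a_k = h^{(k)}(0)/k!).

f: a_k = -2, 0, 1, 0, -1/12, 0, 1/360, 0, -1/20160, 0, …
g: a_k = 2, 2, 4, 6, 10, 16, 26, 42, 68, 110, …
L₀ := L_f ⊗_s L_g (sym. prod.), ord ≤ 2.
h=h₀': d/dx-closure on L₀ ⇒ L.
L = (3 - 2·x - x^2 + 2·x^3 + x^4) + (4 + 10·x + 6·x^2 + 4·x^3)·Dx + (-1 + x^2 + 2·x^3 + x^4)·Dx^2  (order 2).
h: a_k = -4, -12, -30, -194/3, -785/6, -7619/30, -86303/180, -124121/140, -1807513/1120, -263214179/90720, …
ICs: h(0) = -4, h′(0) = -12.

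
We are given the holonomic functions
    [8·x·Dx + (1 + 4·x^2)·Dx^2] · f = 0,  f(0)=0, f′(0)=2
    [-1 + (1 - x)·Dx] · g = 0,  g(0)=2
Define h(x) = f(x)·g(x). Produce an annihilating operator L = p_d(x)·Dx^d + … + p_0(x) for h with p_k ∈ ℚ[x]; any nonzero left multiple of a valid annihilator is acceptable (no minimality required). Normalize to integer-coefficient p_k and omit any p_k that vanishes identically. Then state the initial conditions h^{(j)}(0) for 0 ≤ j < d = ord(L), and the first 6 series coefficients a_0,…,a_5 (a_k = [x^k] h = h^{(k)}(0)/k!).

f: a_k = 0, 2, 0, -8/3, 0, 32/5, …
g: a_k = 2, 2, 2, 2, 2, 2, …
h₀=f·g: eliminate ⇒ L₀, order ≤ 2·1.
L = 8·x + (2 - 8·x + 16·x^2)·Dx + (-1 + x - 4·x^2 + 4·x^3)·Dx^2  (order 2).
h: a_k = 0, 4, 4, -4/3, -4/3, 172/15, …
ICs: h(0) = 0, h′(0) = 4.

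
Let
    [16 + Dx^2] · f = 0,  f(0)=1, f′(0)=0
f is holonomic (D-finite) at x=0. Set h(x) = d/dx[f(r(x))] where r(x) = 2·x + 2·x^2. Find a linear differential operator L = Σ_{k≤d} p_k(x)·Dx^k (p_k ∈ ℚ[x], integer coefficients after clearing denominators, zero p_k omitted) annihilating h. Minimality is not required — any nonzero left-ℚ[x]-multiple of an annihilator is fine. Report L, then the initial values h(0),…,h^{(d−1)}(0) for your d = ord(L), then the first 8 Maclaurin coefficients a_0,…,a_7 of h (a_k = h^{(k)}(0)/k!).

L = (76 + 512·x + 1536·x^2 + 2048·x^3 + 1024·x^4) + (-6 - 12·x)·Dx + (1 + 4·x + 4·x^2)·Dx^2  (order 2).
h: a_k = 0, -64, -192, 1664/3, 10240/3, 59392/15, -157696/15, -12283904/315, …
ICs: h(0) = 0, h′(0) = -64.

f: a_k = 1, 0, -8, 0, 32/3, 0, -256/45, 0, …
Substitute x→r, Dx→(1/r')Dx; clear ⇒ L₀.
h=h₀': d/dx-closure on L₀ ⇒ L.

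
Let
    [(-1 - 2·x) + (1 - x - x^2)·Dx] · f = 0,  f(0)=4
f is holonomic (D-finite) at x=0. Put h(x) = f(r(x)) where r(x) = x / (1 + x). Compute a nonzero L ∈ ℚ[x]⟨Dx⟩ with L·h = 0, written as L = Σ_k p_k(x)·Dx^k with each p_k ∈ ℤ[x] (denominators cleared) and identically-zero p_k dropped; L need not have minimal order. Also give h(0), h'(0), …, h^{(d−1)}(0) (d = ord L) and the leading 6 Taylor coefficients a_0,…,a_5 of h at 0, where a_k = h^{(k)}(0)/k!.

L = (1 + 3·x) + (-1 - 2·x + x^3)·Dx  (order 1).
h: a_k = 4, 4, 4, 0, 4, -4, …
ICs: h(0) = 4.

f: a_k = 4, 4, 8, 12, 20, 32, …
Change of var in L_f (x↦r) gives L₀.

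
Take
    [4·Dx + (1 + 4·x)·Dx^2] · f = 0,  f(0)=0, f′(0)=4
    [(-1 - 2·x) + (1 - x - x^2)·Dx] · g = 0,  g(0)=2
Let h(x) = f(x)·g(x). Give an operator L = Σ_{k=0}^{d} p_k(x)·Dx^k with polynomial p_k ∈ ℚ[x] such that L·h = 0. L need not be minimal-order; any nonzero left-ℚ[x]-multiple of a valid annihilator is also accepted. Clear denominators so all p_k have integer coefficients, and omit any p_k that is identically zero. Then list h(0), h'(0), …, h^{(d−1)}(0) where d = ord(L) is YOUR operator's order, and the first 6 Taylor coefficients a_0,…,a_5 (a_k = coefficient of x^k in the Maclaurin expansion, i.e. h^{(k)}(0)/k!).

L = (6 + 16·x) + (-2 + 16·x + 20·x^2)·Dx + (-1 - 3·x + 5·x^2 + 4·x^3)·Dx^2  (order 2).
h: a_k = 0, 8, -8, 128/3, -280/3, 5384/15, …
ICs: h(0) = 0, h′(0) = 8.

f: a_k = 0, 4, -8, 64/3, -64, 1024/5, …
g: a_k = 2, 2, 4, 6, 10, 16, …
f·g: L₀ = L_f ⊗_s L_g, ord ≤ 2·1.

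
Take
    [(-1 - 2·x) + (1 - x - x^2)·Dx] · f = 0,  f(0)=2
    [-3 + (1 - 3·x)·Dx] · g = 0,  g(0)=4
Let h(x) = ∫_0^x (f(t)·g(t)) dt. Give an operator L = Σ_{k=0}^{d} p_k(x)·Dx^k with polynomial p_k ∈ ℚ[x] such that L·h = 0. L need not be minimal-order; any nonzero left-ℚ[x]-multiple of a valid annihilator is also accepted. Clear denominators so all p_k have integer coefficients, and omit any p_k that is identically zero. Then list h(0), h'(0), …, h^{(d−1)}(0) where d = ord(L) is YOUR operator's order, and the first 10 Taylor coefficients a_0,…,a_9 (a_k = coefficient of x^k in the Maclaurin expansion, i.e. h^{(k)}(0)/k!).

f: a_k = 2, 2, 4, 6, 10, 16, 26, 42, 68, 110, …
g: a_k = 4, 12, 36, 108, 324, 972, 2916, 8748, 26244, 78732, …
h₀=f·g: eliminate ⇒ L₀, order ≤ 1·1.
h=∫h₀ ⇒ L = L₀·Dx.
L = (-4 + 4·x + 9·x^2)·Dx + (1 - 4·x + 2·x^2 + 3·x^3)·Dx^2  (order 2).
h: a_k = 0, 8, 16, 112/3, 90, 224, 1712/3, 10376/7, 3912, 94160/9, …
ICs: h(0) = 0, h′(0) = 8.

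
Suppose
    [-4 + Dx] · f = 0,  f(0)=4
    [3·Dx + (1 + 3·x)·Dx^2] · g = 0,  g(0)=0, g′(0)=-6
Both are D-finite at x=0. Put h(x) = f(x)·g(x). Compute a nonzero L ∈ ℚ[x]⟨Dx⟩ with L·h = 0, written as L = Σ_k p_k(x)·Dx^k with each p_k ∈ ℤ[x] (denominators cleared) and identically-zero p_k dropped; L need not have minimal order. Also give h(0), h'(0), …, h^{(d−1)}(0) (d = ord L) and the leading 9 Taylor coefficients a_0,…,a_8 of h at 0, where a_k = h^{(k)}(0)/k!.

L = (4 + 48·x) + (-5 - 24·x)·Dx + (1 + 3·x)·Dx^2  (order 2).
h: a_k = 0, -24, -60, -120, -94, -944/5, 124, -62072/105, 21487/15, …
ICs: h(0) = 0, h′(0) = -24.

f: a_k = 4, 16, 32, 128/3, 128/3, 512/15, 1024/45, 4096/315, 2048/315, …
g: a_k = 0, -6, 9, -18, 81/2, -486/5, 243, -4374/7, 6561/4, …
L₀ := L_f ⊗_s L_g (sym. prod.), ord ≤ 2.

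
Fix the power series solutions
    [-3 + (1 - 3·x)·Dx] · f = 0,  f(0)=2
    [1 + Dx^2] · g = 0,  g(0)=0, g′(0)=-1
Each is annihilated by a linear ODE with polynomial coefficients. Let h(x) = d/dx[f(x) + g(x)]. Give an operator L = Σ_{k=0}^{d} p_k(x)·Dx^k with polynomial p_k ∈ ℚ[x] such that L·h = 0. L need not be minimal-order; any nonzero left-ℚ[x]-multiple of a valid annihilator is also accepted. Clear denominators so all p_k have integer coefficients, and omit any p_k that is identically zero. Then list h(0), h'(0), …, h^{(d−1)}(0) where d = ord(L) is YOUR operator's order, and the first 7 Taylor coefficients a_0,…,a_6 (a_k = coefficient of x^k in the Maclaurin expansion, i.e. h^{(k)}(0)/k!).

f: a_k = 2, 6, 18, 54, 162, 486, 1458, …
g: a_k = 0, -1, 0, 1/6, 0, -1/120, 0, …
f+g: L₀ = lclm(L_f,L_g), ord ≤ 1+2.
h₀' ⇒ L via d/dx closure of L₀.
L = (654 - 36·x + 54·x^2) + (-55 + 171·x - 27·x^2 + 27·x^3)·Dx + (654 - 36·x + 54·x^2)·Dx^2 + (-55 + 171·x - 27·x^2 + 27·x^3)·Dx^3  (order 3).
h: a_k = 5, 36, 325/2, 648, 58319/24, 8748, 22044961/720, …
ICs: h(0) = 5, h′(0) = 36, h′′(0) = 325.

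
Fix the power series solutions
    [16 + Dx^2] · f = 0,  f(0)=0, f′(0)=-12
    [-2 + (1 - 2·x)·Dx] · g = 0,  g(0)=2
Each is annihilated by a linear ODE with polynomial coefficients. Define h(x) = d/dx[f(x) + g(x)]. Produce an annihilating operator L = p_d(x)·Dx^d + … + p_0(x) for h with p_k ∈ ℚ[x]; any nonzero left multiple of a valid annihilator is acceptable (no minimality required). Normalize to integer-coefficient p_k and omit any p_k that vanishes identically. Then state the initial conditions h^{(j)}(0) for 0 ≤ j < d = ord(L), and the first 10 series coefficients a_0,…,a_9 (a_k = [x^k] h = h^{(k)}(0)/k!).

f: a_k = 0, -12, 0, 32, 0, -128/5, 0, 1024/105, 0, -2048/945, …
g: a_k = 2, 4, 8, 16, 32, 64, 128, 256, 512, 1024, …
h₀=f+g: left-lcm gives L₀, ord ≤ 3.
h=h₀': d/dx-closure on L₀ ⇒ L.
L = (512 - 512·x + 512·x^2) + (-80 + 288·x - 384·x^2 + 256·x^3)·Dx + (32 - 32·x + 32·x^2)·Dx^2 + (-5 + 18·x - 24·x^2 + 16·x^3)·Dx^3  (order 3).
h: a_k = -8, 16, 144, 128, 192, 768, 27904/15, 4096, 965632/105, 20480, …
ICs: h(0) = -8, h′(0) = 16, h′′(0) = 288.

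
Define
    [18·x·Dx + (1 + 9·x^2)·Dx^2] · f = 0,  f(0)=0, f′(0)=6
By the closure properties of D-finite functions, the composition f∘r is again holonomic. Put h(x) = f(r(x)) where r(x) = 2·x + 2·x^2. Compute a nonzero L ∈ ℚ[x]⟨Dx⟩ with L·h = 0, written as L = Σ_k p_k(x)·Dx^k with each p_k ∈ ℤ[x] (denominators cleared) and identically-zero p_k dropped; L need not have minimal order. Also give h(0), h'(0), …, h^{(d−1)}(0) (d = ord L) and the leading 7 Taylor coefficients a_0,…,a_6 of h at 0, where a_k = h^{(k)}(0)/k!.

f: a_k = 0, 6, 0, -18, 0, 486/5, 0, …
h₀=f(r): pull back L_f along r ⇒ L₀.
L = (-2 + 72·x + 288·x^2 + 432·x^3 + 216·x^4)·Dx + (1 + 2·x + 36·x^2 + 144·x^3 + 180·x^4 + 72·x^5)·Dx^2  (order 2).
h: a_k = 0, 12, 12, -144, -432, 13392/5, 15408, …
ICs: h(0) = 0, h′(0) = 12.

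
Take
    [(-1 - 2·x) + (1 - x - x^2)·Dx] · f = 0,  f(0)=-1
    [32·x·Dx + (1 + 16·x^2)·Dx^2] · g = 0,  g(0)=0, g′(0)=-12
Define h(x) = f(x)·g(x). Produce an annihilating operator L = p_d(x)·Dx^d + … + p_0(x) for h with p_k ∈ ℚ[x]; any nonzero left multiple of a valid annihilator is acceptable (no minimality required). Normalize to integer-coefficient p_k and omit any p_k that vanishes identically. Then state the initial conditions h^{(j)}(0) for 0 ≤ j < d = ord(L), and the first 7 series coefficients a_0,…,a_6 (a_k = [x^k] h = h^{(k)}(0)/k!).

L = (2 + 32·x + 96·x^2) + (2 - 28·x + 64·x^2 + 96·x^3)·Dx + (-1 + x - 15·x^2 + 16·x^3 + 16·x^4)·Dx^2  (order 2).
h: a_k = 0, 12, 12, -40, -28, 2732/5, 2592/5, …
ICs: h(0) = 0, h′(0) = 12.

f: a_k = -1, -1, -2, -3, -5, -8, -13, …
g: a_k = 0, -12, 0, 64, 0, -3072/5, 0, …
Sym-product of L_f,L_g gives L₀ (≤ ord 2).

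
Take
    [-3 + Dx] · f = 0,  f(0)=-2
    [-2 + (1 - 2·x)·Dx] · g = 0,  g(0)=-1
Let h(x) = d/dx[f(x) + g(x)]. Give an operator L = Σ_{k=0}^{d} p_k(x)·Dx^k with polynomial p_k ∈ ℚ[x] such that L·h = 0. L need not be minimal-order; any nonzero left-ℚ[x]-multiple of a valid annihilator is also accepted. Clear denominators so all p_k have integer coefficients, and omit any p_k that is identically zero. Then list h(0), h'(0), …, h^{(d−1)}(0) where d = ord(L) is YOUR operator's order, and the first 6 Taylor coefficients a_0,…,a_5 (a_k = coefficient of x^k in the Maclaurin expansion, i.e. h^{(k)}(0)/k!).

L = (36 + 72·x) + (-15 - 36·x + 36·x^2)·Dx + (1 + 4·x - 12·x^2)·Dx^2  (order 2).
h: a_k = -8, -26, -51, -91, -721/4, -7923/20, …
ICs: h(0) = -8, h′(0) = -26.

f: a_k = -2, -6, -9, -9, -27/4, -81/20, …
g: a_k = -1, -2, -4, -8, -16, -32, …
f+g: L₀ = lclm(L_f,L_g), ord ≤ 1+1.
h=h₀': d/dx-closure on L₀ ⇒ L.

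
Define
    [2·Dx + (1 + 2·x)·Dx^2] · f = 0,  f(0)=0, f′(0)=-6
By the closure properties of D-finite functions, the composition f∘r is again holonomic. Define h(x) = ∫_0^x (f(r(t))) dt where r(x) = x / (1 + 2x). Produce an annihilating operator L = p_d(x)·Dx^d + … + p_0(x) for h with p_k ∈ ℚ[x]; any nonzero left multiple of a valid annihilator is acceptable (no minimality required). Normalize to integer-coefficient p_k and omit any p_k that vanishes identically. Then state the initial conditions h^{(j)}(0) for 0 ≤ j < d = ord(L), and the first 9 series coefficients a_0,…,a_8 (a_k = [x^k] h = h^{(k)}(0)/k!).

f: a_k = 0, -6, 6, -8, 12, -96/5, 32, -384/7, 96, …
Substitute x→r, Dx→(1/r')Dx; clear ⇒ L₀.
Integrate: L := L₀·Dx.
L = (6 + 16·x)·Dx^2 + (1 + 6·x + 8·x^2)·Dx^3  (order 3).
h: a_k = 0, 0, -3, 6, -14, 36, -496/5, 288, -6096/7, …
ICs: h(0) = 0, h′(0) = 0, h′′(0) = -6.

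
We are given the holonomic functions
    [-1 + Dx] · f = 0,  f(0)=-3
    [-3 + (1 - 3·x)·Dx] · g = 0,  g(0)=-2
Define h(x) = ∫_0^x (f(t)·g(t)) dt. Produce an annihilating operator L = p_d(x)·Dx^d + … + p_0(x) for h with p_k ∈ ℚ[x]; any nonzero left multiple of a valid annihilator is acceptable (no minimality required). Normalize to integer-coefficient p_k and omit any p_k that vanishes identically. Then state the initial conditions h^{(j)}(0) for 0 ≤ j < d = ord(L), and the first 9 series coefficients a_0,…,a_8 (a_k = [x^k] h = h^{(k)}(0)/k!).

L = (4 - 3·x)·Dx + (-1 + 3·x)·Dx^2  (order 2).
h: a_k = 0, 6, 12, 25, 113/2, 2713/20, 5087/15, 104647/120, 1538311/672, …
ICs: h(0) = 0, h′(0) = 6.

f: a_k = -3, -3, -3/2, -1/2, -1/8, -1/40, -1/240, -1/1680, -1/13440, …
g: a_k = -2, -6, -18, -54, -162, -486, -1458, -4374, -13122, …
Sym-product of L_f,L_g gives L₀ (≤ ord 1).
h=∫₀ˣh₀: take L = L₀·Dx.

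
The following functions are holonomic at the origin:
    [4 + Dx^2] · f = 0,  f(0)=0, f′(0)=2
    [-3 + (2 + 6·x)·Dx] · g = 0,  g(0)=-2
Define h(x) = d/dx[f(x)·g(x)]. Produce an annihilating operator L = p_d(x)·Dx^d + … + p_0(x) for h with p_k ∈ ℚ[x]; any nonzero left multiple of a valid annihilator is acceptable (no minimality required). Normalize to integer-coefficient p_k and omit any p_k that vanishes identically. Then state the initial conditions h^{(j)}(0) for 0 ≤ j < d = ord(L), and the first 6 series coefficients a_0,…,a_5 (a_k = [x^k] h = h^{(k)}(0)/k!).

L = (1453 + 11712·x + 26784·x^2 + 27648·x^3 + 20736·x^4) + (132 - 756·x - 5184·x^2 - 5184·x^3)·Dx + (172 + 1416·x + 4428·x^2 + 6912·x^3 + 5184·x^4)·Dx^2  (order 2).
h: a_k = -4, -12, 43/2, -11, 4379/96, -21963/160, …
ICs: h(0) = -4, h′(0) = -12.

f: a_k = 0, 2, 0, -4/3, 0, 4/15, …
g: a_k = -2, -3, 9/4, -27/8, 405/64, -1701/128, …
L₀ := L_f ⊗_s L_g (sym. prod.), ord ≤ 2.
h=h₀': d/dx-closure on L₀ ⇒ L.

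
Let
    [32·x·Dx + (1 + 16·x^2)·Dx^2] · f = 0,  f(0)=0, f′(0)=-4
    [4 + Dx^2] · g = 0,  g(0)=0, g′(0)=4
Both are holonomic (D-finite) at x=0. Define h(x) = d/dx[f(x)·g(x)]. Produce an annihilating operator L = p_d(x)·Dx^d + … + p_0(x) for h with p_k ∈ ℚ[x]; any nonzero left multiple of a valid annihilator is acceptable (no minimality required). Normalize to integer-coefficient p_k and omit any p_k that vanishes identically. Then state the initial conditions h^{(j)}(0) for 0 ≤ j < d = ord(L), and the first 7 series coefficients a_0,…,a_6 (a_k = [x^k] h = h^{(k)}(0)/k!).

L = (62288 + 2213376·x^2 + 73428992·x^4 + 58982400·x^6 + 3145728·x^8 - 167772160·x^10 + 268435456·x^12) + (35072·x + 2871296·x^3 + 39976960·x^5 + 52428800·x^7 + 83886080·x^9 + 268435456·x^11)·Dx + (15912 + 579328·x^2 + 18954240·x^4 + 19529728·x^6 + 9961472·x^8 - 16777216·x^10 + 134217728·x^12)·Dx^2 + (8768·x + 717824·x^3 + 9994240·x^5 + 13107200·x^7 + 20971520·x^9 + 67108864·x^11)·Dx^3 + (85 + 6496·x^2 + 149248·x^4 + 1196032·x^6 + 2293760·x^8 + 6291456·x^10 + 16777216·x^12)·Dx^4  (order 4).
h: a_k = 0, -32, 0, 384, 0, -15808/3, 0, …
ICs: h(0) = 0, h′(0) = -32, h′′(0) = 0, h′′′(0) = 2304.

f: a_k = 0, -4, 0, 64/3, 0, -1024/5, 0, …
g: a_k = 0, 4, 0, -8/3, 0, 8/15, 0, …
L₀ := L_f ⊗_s L_g (sym. prod.), ord ≤ 4.
Differentiate: ansatz ord ≤ ord L₀ ⇒ L.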